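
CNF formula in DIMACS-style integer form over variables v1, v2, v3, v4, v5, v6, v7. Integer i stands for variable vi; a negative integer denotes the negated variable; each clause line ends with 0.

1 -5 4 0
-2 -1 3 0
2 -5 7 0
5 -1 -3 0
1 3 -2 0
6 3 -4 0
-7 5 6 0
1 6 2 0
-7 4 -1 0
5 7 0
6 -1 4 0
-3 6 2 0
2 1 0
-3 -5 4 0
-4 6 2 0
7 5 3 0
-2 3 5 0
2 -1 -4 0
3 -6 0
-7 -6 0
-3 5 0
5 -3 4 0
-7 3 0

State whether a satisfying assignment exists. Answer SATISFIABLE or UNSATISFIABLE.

Try v1 = True.
For the remaining variables, v2 = True, v3 = True, v4 = True, v5 = True, v6 = True, v7 = False works.
Every clause has at least one true literal under this assignment.
So v1 = T, v2 = T, v3 = T, v4 = T, v5 = T, v6 = T, v7 = F is a satisfying assignment.

SATISFIABLE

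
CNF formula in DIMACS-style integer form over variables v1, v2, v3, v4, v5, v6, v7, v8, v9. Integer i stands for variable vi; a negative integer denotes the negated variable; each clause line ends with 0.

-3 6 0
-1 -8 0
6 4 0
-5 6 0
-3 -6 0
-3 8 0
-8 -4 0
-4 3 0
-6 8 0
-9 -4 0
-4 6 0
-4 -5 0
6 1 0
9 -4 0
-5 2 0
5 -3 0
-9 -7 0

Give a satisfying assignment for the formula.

v1=False, v2=False, v3=False, v4=False, v5=False, v6=True, v7=True, v8=True, v9=False

Check each clause:
  1. (NOT v3 OR v6) — NOT v3 is true.
  2. (NOT v8 OR NOT v1) — NOT v1 is true.
  3. (v4 OR v6) — v6 is true.
  4. (v6 OR NOT v5) — NOT v5 is true.
  5. (NOT v3 OR NOT v6) — NOT v3 is true.
  6. (v8 OR NOT v3) — v8 is true.
  7. (NOT v4 OR NOT v8) — NOT v4 is true.
  8. (NOT v4 OR v3) — NOT v4 is true.
  9. (v8 OR NOT v6) — v8 is true.
  10. (NOT v4 OR NOT v9) — NOT v4 is true.
  11. (NOT v4 OR v6) — NOT v4 is true.
  12. (NOT v4 OR NOT v5) — NOT v5 is true.
  13. (v1 OR v6) — v6 is true.
  14. (NOT v4 OR v9) — NOT v4 is true.
  15. (NOT v5 OR v2) — NOT v5 is true.
  16. (NOT v3 OR v5) — NOT v3 is true.
  17. (NOT v9 OR NOT v7) — NOT v9 is true.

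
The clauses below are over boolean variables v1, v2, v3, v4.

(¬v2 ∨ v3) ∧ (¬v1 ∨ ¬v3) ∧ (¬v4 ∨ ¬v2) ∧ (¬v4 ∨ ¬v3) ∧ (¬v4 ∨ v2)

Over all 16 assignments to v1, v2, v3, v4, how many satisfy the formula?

Satisfying assignments:
  v1=0 v2=0 v3=0 v4=0
  v1=0 v2=0 v3=1 v4=0
  v1=0 v2=1 v3=1 v4=0
  v1=1 v2=0 v3=0 v4=0
Count: 4.

4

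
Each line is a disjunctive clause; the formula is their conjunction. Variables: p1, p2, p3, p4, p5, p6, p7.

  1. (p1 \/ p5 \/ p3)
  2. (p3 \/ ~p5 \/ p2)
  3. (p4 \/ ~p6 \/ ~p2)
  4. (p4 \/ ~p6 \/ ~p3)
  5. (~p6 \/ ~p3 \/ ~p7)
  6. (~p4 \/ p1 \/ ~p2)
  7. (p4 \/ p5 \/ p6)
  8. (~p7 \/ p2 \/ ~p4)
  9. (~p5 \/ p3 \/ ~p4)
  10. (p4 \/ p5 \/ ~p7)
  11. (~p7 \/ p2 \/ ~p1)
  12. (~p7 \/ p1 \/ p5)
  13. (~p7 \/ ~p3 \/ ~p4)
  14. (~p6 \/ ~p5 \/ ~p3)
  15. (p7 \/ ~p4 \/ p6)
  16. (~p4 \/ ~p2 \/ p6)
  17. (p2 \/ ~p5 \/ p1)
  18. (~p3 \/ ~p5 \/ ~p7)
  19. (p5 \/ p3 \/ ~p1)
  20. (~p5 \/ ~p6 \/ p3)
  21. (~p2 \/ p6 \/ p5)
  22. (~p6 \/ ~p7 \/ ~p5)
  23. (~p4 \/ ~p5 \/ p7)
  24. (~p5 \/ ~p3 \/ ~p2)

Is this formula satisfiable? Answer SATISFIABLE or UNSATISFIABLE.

SATISFIABLE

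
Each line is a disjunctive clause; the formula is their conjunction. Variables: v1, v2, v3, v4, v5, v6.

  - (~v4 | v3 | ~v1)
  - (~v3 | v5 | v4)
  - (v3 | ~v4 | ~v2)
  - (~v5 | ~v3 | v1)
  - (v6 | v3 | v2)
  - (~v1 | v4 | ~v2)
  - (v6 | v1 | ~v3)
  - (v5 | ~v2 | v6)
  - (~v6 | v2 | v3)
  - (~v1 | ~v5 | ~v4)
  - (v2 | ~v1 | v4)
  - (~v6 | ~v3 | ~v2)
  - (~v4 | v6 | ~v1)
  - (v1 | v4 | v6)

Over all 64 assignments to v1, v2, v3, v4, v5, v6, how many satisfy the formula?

4

The models are:
  v1=0 v2=0 v3=1 v4=1 v5=0 v6=1
  v1=0 v2=1 v3=0 v4=0 v5=0 v6=1
  v1=0 v2=1 v3=0 v4=0 v5=1 v6=1
  v1=1 v2=0 v3=1 v4=1 v5=0 v6=1
That's 4 in total.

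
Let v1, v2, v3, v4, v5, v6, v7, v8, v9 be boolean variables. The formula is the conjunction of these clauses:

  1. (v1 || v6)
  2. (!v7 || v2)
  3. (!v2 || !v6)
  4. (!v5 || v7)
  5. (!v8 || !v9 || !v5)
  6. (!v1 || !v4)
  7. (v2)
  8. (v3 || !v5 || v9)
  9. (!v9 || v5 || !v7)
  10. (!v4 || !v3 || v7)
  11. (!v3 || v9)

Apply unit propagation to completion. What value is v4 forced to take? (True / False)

(v2) stands alone — v2 = True.
(!v6 || !v2) with v2 = True leaves only !v6, so v6 = False.
In (v6 || v1), v6 is now false; v1 must hold, so v1 = True.
From (!v4 || !v1) and v1 = True: v4 = False.

False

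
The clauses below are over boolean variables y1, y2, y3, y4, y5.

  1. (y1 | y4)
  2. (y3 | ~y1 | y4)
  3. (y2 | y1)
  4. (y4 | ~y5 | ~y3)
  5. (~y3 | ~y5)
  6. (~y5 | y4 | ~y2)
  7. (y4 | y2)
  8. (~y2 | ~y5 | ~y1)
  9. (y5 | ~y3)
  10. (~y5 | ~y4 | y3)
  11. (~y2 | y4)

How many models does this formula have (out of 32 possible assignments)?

3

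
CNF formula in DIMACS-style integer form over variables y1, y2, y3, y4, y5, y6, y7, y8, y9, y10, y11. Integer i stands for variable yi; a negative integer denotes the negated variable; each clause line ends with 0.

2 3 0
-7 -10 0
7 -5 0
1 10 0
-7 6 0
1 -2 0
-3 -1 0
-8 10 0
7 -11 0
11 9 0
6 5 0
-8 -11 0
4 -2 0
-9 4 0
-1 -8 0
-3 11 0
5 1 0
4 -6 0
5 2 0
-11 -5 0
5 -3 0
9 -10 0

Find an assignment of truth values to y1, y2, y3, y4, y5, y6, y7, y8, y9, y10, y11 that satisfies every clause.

y1=True  y2=True  y3=False  y4=True  y5=False  y6=True  y7=True  y8=False  y9=True  y10=False  y11=True

Check each clause:
  1. (y2 ∨ y3) — y2 is true.
  2. (¬y10 ∨ ¬y7) — ¬y10 is true.
  3. (¬y5 ∨ y7) — ¬y5 is true.
  4. (y1 ∨ y10) — y1 is true.
  5. (¬y7 ∨ y6) — y6 is true.
  6. (y1 ∨ ¬y2) — y1 is true.
  7. (¬y1 ∨ ¬y3) — ¬y3 is true.
  8. (y10 ∨ ¬y8) — ¬y8 is true.
  9. (y7 ∨ ¬y11) — y7 is true.
  10. (y9 ∨ y11) — y9 is true.
  11. (y6 ∨ y5) — y6 is true.
  12. (¬y8 ∨ ¬y11) — ¬y8 is true.
  13. (¬y2 ∨ y4) — y4 is true.
  14. (y4 ∨ ¬y9) — y4 is true.
  15. (¬y8 ∨ ¬y1) — ¬y8 is true.
  16. (¬y3 ∨ y11) — y11 is true.
  17. (y1 ∨ y5) — y1 is true.
  18. (y4 ∨ ¬y6) — y4 is true.
  19. (y2 ∨ y5) — y2 is true.
  20. (¬y11 ∨ ¬y5) — ¬y5 is true.
  21. (y5 ∨ ¬y3) — ¬y3 is true.
  22. (y9 ∨ ¬y10) — y9 is true.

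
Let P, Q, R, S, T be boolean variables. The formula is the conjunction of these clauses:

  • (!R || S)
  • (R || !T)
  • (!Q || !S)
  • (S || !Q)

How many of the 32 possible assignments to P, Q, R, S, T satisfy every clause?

8

Satisfying assignments:
  P=0 Q=0 R=0 S=0 T=0
  P=0 Q=0 R=0 S=1 T=0
  P=0 Q=0 R=1 S=1 T=0
  P=0 Q=0 R=1 S=1 T=1
  P=1 Q=0 R=0 S=0 T=0
  P=1 Q=0 R=0 S=1 T=0
  P=1 Q=0 R=1 S=1 T=0
  P=1 Q=0 R=1 S=1 T=1
That's 8 in total.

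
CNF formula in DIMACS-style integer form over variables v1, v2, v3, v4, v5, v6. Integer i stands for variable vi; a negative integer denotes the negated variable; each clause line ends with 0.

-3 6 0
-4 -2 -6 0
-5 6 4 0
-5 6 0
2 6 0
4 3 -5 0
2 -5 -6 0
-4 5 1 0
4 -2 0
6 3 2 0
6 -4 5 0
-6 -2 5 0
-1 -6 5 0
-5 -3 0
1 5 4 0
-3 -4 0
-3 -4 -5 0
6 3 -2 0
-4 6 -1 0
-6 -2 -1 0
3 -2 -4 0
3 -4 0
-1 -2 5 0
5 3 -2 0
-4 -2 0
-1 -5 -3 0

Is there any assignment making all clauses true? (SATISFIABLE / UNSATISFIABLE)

v5 = True:
  propagation gives v6=True, v2=True, v4=False; an empty clause results — contradiction.
v5 = False:
  v2 = True:
    propagation gives v4=True; an empty clause results — contradiction.
  v2 = False:
    propagation gives v6=True, v1=False, v4=False; an empty clause results — contradiction.
Every branch closes, so no satisfying assignment exists.

UNSATISFIABLE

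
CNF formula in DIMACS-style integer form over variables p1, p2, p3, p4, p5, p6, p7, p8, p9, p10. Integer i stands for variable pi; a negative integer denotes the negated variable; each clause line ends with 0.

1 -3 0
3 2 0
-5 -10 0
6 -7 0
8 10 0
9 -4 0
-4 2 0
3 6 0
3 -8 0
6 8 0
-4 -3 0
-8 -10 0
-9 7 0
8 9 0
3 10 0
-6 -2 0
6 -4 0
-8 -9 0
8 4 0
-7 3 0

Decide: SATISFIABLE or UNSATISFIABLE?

Pure literal: p1 appears only positively; assign p1 = True.
Set p2 = True and propagate.
  then p6 is forced to False.
  then p7 is forced to False.
  then p3 is forced to True.
  then p8 is forced to True.
  then p4 is forced to False.
  then p10 is forced to False.
  then p9 is forced to False.
p5 is now unconstrained; take p5 = True.
Every clause has at least one true literal under this assignment.
So p1=T, p2=T, p3=T, p4=F, p5=T, p6=F, p7=F, p8=T, p9=F, p10=F is a satisfying assignment.

SATISFIABLE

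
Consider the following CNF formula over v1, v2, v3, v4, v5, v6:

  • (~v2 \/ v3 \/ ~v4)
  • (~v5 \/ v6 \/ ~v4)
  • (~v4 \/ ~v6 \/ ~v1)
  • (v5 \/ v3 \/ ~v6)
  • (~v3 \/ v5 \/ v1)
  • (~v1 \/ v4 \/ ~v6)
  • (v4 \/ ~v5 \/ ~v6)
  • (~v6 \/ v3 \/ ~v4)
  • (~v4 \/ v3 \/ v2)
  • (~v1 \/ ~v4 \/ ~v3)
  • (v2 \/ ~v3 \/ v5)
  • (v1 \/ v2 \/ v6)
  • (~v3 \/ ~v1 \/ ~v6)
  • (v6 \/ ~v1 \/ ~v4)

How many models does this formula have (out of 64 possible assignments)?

Split on v4, then v6.
  v4=1, v6=1: remaining (v1,v2,v3,v5) ∈ {(0,0,1,1); (0,1,1,1)} — 2.
  v4=1, v6=0: a clause becomes empty — 0.
  v4=0, v6=1: a clause becomes empty — 0.
  v4=0, v6=0: 10 of the 16 assignments to (v1,v2,v3,v5) work.
Total: 2 + 0 + 0 + 10 = 12.

12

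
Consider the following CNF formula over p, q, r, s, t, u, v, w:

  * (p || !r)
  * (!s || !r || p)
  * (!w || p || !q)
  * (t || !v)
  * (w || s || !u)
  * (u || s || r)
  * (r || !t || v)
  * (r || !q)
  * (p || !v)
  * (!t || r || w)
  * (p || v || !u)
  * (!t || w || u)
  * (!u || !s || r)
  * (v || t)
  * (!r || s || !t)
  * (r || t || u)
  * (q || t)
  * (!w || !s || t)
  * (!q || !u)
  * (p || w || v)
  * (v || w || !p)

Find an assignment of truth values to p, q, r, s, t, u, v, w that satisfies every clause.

Branch on p: take p = True.
The remaining clauses are satisfied by q = False, r = True, s = True, t = True, u = True, v = True, w = False.

p=T, q=F, r=T, s=T, t=T, u=T, v=T, w=F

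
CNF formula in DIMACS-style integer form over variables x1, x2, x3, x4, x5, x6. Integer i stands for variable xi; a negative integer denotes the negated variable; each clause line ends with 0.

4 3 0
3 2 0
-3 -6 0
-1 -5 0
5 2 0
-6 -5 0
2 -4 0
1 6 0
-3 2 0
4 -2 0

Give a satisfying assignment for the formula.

Try x1 = True.
  then x5 is forced to False.
  then x2 is forced to True.
  then x4 is forced to True.
The remaining clauses are satisfied by x3 = False, x6 = True.
Check each clause:
  1. {x3, x4} — x4 is true.
  2. {x3, x2} — x2 is true.
  3. {¬x6, ¬x3} — ¬x3 is true.
  4. {¬x1, ¬x5} — ¬x5 is true.
  5. {x5, x2} — x2 is true.
  6. {¬x5, ¬x6} — ¬x5 is true.
  7. {x2, ¬x4} — x2 is true.
  8. {x6, x1} — x1 is true.
  9. {x2, ¬x3} — x2 is true.
  10. {¬x2, x4} — x4 is true.

x1=T, x2=T, x3=F, x4=T, x5=F, x6=T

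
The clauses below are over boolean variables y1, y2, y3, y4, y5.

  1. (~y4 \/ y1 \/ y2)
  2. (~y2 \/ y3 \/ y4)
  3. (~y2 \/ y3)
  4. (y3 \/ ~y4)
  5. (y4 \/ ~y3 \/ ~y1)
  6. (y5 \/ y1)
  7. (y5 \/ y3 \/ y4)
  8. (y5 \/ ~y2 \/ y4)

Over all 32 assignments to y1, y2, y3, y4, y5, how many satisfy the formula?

Split on y4, then y3.
  y4=1, y3=1: 5 of the 8 assignments to (y1,y2,y5) work.
  y4=1, y3=0: a clause becomes empty — 0.
  y4=0, y3=1: remaining (y1,y2,y5) ∈ {(0,0,1); (0,1,1)} — 2.
  y4=0, y3=0: remaining (y1,y2,y5) ∈ {(0,0,1); (1,0,1)} — 2.
Total: 5 + 0 + 2 + 2 = 9.

9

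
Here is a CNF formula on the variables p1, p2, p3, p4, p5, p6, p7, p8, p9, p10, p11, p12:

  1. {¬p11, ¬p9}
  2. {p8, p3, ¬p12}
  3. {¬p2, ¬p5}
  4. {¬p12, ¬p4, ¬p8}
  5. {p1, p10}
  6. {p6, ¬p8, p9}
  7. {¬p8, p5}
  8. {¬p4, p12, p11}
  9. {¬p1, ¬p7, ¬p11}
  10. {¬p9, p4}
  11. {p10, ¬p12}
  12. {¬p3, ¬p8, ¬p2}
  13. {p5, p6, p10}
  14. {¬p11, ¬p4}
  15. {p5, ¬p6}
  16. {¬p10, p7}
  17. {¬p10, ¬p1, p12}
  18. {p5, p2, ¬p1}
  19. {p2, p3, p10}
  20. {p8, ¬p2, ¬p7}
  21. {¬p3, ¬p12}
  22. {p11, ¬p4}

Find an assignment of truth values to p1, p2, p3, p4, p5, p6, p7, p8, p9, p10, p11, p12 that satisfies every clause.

Branch on p1: take p1 = True.
Set p2 = False and propagate.
  then p5 is forced to True.
Branch on p3: take p3 = True.
  then p12 is forced to False.
  then p10 is forced to False.
The remaining clauses are satisfied by p4 = False, p6 = False, p7 = True, p8 = False, p9 = False, p11 = False.
Every clause has at least one true literal under this assignment.

p1 = 1  p2 = 0  p3 = 1  p4 = 0  p5 = 1  p6 = 0  p7 = 1  p8 = 0  p9 = 0  p10 = 0  p11 = 0  p12 = 0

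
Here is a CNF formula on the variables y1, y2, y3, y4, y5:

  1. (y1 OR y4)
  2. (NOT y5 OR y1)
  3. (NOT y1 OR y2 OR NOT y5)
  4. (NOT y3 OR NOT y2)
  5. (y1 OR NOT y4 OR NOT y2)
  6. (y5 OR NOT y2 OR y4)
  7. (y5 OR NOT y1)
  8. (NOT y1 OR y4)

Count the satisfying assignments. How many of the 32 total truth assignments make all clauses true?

3

The models are:
  y1=F y2=F y3=F y4=T y5=F
  y1=F y2=F y3=T y4=T y5=F
  y1=T y2=T y3=F y4=T y5=T
Count: 3.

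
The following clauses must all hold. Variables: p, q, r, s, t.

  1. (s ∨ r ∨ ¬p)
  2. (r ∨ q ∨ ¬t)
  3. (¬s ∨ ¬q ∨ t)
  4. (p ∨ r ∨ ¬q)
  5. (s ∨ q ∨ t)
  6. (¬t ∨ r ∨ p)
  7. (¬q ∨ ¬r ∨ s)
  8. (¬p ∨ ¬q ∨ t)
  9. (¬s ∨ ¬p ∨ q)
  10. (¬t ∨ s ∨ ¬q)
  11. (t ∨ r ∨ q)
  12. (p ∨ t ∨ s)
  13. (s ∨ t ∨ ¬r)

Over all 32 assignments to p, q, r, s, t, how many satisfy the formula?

7

Split on q, then t.
  q=1, t=1: remaining (p,r,s) ∈ {(0,1,1); (1,0,1); (1,1,1)} — 3.
  q=1, t=0: a clause becomes empty — 0.
  q=0, t=1: remaining (p,r,s) ∈ {(0,1,0); (0,1,1); (1,1,0)} — 3.
  q=0, t=0: remaining (p,r,s) ∈ {(0,1,1)} — 1.
Total: 3 + 0 + 3 + 1 = 7.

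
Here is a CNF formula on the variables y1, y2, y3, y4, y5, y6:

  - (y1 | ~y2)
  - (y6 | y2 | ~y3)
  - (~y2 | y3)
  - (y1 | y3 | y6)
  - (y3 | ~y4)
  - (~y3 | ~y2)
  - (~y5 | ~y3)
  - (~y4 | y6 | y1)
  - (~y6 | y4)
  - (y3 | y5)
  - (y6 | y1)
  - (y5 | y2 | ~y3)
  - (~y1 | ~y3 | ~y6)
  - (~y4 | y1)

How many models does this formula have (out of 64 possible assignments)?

Satisfying assignments:
  y1=T y2=F y3=F y4=F y5=T y6=F
That's 1 in total.

1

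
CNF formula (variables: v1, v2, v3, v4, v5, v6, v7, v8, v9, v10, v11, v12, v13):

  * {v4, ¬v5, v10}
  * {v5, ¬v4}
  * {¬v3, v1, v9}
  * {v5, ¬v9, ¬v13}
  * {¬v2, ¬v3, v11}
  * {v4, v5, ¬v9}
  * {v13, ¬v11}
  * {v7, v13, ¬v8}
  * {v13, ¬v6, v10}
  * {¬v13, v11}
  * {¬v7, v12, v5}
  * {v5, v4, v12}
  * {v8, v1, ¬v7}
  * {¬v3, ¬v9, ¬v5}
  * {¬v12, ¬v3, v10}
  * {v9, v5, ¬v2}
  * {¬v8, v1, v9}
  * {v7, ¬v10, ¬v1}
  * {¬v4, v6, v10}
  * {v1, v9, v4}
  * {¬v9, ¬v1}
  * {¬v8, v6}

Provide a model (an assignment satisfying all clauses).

v1=True, v2=True, v3=False, v4=True, v5=True, v6=True, v7=True, v8=True, v9=False, v10=True, v11=False, v12=False, v13=False

Check each clause:
  1. {v10, v4, ¬v5} — v10 is true.
  2. {v5, ¬v4} — v5 is true.
  3. {v1, v9, ¬v3} — ¬v3 is true.
  4. {¬v13, ¬v9, v5} — ¬v13 is true.
  5. {¬v3, ¬v2, v11} — ¬v3 is true.
  6. {v5, ¬v9, v4} — v4 is true.
  7. {v13, ¬v11} — ¬v11 is true.
  8. {v7, ¬v8, v13} — v7 is true.
  9. {v10, ¬v6, v13} — v10 is true.
  10. {¬v13, v11} — ¬v13 is true.
  11. {v5, ¬v7, v12} — v5 is true.
  12. {v4, v5, v12} — v4 is true.
  13. {¬v7, v8, v1} — v8 is true.
  14. {¬v5, ¬v9, ¬v3} — ¬v3 is true.
  15. {v10, ¬v12, ¬v3} — v10 is true.
  16. {¬v2, v9, v5} — v5 is true.
  17. {¬v8, v9, v1} — v1 is true.
  18. {¬v1, ¬v10, v7} — v7 is true.
  19. {¬v4, v6, v10} — v10 is true.
  20. {v1, v4, v9} — v4 is true.
  21. {¬v9, ¬v1} — ¬v9 is true.
  22. {v6, ¬v8} — v6 is true.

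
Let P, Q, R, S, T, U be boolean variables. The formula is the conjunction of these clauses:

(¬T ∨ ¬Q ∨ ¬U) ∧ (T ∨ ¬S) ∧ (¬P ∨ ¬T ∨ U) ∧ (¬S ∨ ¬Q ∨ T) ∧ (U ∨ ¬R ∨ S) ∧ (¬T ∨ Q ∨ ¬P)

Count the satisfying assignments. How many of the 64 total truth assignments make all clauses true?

22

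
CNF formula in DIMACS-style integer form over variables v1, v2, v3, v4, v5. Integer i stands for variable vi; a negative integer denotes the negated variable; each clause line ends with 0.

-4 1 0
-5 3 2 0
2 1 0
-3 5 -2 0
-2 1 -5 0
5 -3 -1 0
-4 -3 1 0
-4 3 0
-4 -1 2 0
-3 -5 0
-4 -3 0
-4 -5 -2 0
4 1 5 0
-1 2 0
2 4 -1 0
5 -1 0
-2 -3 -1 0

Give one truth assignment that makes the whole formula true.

Set v1 = True and propagate.
  then v2 is forced to True.
  then v5 is forced to True.
  then v3 is forced to False.
  then v4 is forced to False.
Every clause has at least one true literal under this assignment.
Check each clause:
  1. {¬v4, v1} — v1 is true.
  2. {v3, v2, ¬v5} — v2 is true.
  3. {v2, v1} — v1 is true.
  4. {¬v3, ¬v2, v5} — v5 is true.
  5. {¬v5, v1, ¬v2} — v1 is true.
  6. {v5, ¬v3, ¬v1} — v5 is true.
  7. {v1, ¬v3, ¬v4} — v1 is true.
  8. {v3, ¬v4} — ¬v4 is true.
  9. {v2, ¬v4, ¬v1} — v2 is true.
  10. {¬v3, ¬v5} — ¬v3 is true.
  11. {¬v4, ¬v3} — ¬v4 is true.
  12. {¬v5, ¬v4, ¬v2} — ¬v4 is true.
  13. {v5, v1, v4} — v1 is true.
  14. {v2, ¬v1} — v2 is true.
  15. {v2, v4, ¬v1} — v2 is true.
  16. {¬v1, v5} — v5 is true.
  17. {¬v2, ¬v3, ¬v1} — ¬v3 is true.

v1=T  v2=T  v3=F  v4=F  v5=T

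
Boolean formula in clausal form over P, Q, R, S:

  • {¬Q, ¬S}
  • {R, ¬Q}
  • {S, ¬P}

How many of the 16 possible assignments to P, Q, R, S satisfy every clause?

Satisfying assignments:
  P=F Q=F R=F S=F
  P=F Q=F R=F S=T
  P=F Q=F R=T S=F
  P=F Q=F R=T S=T
  P=F Q=T R=T S=F
  P=T Q=F R=F S=T
  P=T Q=F R=T S=T
That's 7 in total.

7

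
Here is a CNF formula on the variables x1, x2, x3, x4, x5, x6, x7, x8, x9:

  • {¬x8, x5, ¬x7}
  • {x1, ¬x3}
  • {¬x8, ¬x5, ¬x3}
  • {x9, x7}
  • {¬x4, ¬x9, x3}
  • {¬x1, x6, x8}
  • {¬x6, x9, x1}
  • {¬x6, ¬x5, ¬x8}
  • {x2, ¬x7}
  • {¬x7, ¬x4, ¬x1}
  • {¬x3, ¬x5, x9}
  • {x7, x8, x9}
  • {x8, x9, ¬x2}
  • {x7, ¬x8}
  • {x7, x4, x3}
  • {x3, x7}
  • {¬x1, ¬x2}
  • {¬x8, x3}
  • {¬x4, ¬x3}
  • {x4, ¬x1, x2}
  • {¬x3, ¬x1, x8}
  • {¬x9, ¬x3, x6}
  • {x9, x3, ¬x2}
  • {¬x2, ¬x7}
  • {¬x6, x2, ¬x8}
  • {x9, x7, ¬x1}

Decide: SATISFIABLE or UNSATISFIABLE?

x3 = True:
  propagation gives x1=True, x2=False, x7=False, x9=True; an empty clause results — contradiction.
x3 = False:
  propagation gives x7=True, x2=True; an empty clause results — contradiction.
Every branch closes, so no satisfying assignment exists.

UNSATISFIABLE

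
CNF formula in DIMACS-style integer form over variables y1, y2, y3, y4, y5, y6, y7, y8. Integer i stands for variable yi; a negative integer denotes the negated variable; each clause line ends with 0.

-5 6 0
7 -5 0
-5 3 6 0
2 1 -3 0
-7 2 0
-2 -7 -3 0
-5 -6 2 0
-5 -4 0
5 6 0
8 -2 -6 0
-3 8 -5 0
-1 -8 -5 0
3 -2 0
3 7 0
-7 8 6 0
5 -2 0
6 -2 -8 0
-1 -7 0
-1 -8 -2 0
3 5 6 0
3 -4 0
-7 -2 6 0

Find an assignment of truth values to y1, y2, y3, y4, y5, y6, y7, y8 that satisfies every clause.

y1=1, y2=0, y3=1, y4=0, y5=0, y6=1, y7=0, y8=0

Check each clause:
  1. (!y5 || y6) — !y5 is true.
  2. (!y5 || y7) — !y5 is true.
  3. (y6 || !y5 || y3) — y3 is true.
  4. (!y3 || y2 || y1) — y1 is true.
  5. (!y7 || y2) — !y7 is true.
  6. (!y7 || !y2 || !y3) — !y7 is true.
  7. (!y5 || y2 || !y6) — !y5 is true.
  8. (!y4 || !y5) — !y5 is true.
  9. (y6 || y5) — y6 is true.
  10. (y8 || !y6 || !y2) — !y2 is true.
  11. (y8 || !y5 || !y3) — !y5 is true.
  12. (!y5 || !y1 || !y8) — !y8 is true.
  13. (!y2 || y3) — y3 is true.
  14. (y7 || y3) — y3 is true.
  15. (y6 || y8 || !y7) — !y7 is true.
  16. (!y2 || y5) — !y2 is true.
  17. (!y2 || !y8 || y6) — !y8 is true.
  18. (!y7 || !y1) — !y7 is true.
  19. (!y8 || !y2 || !y1) — !y8 is true.
  20. (y3 || y6 || y5) — y3 is true.
  21. (y3 || !y4) — y3 is true.
  22. (!y2 || !y7 || y6) — !y7 is true.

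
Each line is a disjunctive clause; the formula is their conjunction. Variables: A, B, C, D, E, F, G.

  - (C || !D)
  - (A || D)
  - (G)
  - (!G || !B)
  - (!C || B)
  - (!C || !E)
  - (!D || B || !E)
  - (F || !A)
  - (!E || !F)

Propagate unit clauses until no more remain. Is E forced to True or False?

(G) is a unit clause: G = True.
From (!B || !G) and G = True: B = False.
In (!C || B), B is now false; !C must hold, so C = False.
(C || !D): since C = False, the clause reduces to (!D). D = False.
(D || A) with D = False leaves only A, so A = True.
From (F || !A) and A = True: F = True.
(!F || !E) with F = True leaves only !E, so E = False.

False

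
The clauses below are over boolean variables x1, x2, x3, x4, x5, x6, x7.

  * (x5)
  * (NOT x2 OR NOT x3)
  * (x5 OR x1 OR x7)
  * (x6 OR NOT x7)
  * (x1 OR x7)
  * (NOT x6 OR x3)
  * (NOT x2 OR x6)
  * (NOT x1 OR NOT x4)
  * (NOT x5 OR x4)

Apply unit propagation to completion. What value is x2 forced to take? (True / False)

Unit clause (x5) sets x5 = True.
In (NOT x5 OR x4), NOT x5 is now false; x4 must hold, so x4 = True.
From (NOT x1 OR NOT x4) and x4 = True: x1 = False.
In (x7 OR x1), x1 is now false; x7 must hold, so x7 = True.
(x6 OR NOT x7) with x7 = True leaves only x6, so x6 = True.
(x3 OR NOT x6): since x6 = True, the clause reduces to (x3). x3 = True.
From (NOT x3 OR NOT x2) and x3 = True: x2 = False.

False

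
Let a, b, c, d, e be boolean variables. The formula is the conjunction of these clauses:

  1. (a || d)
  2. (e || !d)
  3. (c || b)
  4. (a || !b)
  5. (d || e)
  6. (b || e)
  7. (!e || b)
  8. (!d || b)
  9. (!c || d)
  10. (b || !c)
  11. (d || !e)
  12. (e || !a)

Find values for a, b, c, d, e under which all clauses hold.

Set a = True and propagate.
  then e is forced to True.
  then b is forced to True.
  then d is forced to True.
c is now unconstrained; take c = False.
Check each clause:
  1. (d || a) — a is true.
  2. (!d || e) — e is true.
  3. (c || b) — b is true.
  4. (!b || a) — a is true.
  5. (d || e) — d is true.
  6. (b || e) — b is true.
  7. (!e || b) — b is true.
  8. (!d || b) — b is true.
  9. (!c || d) — d is true.
  10. (!c || b) — b is true.
  11. (d || !e) — d is true.
  12. (e || !a) — e is true.

a = T, b = T, c = F, d = T, e = T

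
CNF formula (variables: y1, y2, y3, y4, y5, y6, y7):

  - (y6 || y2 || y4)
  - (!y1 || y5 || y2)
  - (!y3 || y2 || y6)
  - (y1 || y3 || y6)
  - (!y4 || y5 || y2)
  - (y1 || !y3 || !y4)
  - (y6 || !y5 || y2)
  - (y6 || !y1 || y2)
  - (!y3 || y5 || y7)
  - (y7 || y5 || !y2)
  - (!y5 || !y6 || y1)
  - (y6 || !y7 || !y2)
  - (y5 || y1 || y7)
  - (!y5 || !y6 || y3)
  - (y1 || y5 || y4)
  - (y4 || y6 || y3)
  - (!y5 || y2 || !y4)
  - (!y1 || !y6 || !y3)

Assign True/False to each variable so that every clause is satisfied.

y1=T, y2=T, y3=T, y4=F, y5=T, y6=F, y7=F

Set y1 = True and propagate.
Try y2 = True.
For the remaining variables, y3 = True, y4 = False, y5 = True, y6 = False, y7 = False works.
Every clause has at least one true literal under this assignment.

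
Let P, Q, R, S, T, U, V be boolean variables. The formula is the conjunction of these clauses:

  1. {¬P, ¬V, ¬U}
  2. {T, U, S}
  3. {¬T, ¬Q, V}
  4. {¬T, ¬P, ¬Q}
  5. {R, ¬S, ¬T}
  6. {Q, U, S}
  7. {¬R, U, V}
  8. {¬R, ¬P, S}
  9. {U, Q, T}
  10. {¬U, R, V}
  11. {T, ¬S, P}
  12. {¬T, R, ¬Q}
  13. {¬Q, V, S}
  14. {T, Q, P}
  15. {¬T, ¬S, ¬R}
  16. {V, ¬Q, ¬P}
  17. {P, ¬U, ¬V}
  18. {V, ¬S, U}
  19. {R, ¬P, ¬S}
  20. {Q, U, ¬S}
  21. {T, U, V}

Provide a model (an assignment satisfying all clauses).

Branch on P: take P = True.
Try Q = False.
The remaining clauses are satisfied by R = True, S = True, T = False, U = True, V = False.
Every clause has at least one true literal under this assignment.
Check each clause:
  1. {¬P, ¬U, ¬V} — ¬V is true.
  2. {U, T, S} — S is true.
  3. {V, ¬T, ¬Q} — ¬T is true.
  4. {¬P, ¬Q, ¬T} — ¬T is true.
  5. {¬T, ¬S, R} — R is true.
  6. {U, S, Q} — S is true.
  7. {U, V, ¬R} — U is true.
  8. {S, ¬P, ¬R} — S is true.
  9. {T, Q, U} — U is true.
  10. {V, ¬U, R} — R is true.
  11. {T, ¬S, P} — P is true.
  12. {R, ¬Q, ¬T} — R is true.
  13. {V, ¬Q, S} — S is true.
  14. {T, Q, P} — P is true.
  15. {¬S, ¬T, ¬R} — ¬T is true.
  16. {¬Q, ¬P, V} — ¬Q is true.
  17. {¬V, P, ¬U} — ¬V is true.
  18. {¬S, V, U} — U is true.
  19. {R, ¬S, ¬P} — R is true.
  20. {¬S, U, Q} — U is true.
  21. {U, T, V} — U is true.

P = True, Q = False, R = True, S = True, T = False, U = True, V = False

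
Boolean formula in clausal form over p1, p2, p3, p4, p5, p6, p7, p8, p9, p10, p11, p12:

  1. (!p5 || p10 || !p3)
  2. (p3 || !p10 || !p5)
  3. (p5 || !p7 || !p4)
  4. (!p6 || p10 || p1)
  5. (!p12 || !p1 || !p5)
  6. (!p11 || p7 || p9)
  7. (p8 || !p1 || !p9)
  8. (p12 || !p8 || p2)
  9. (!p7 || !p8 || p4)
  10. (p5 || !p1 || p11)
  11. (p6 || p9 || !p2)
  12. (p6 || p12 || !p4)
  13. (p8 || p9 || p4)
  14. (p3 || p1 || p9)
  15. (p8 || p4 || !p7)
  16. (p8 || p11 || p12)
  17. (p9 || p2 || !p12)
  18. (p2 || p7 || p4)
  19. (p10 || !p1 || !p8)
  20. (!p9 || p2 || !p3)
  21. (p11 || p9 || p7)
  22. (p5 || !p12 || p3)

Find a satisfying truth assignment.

Try p1 = True.
Try p2 = True.
Set p3 = True and propagate.
For the remaining variables, p4 = True, p5 = True, p6 = True, p7 = False, p8 = True, p9 = True, p10 = True, p11 = True, p12 = False works.
Every clause has at least one true literal under this assignment.

p1=True, p2=True, p3=True, p4=True, p5=True, p6=True, p7=False, p8=True, p9=True, p10=True, p11=True, p12=False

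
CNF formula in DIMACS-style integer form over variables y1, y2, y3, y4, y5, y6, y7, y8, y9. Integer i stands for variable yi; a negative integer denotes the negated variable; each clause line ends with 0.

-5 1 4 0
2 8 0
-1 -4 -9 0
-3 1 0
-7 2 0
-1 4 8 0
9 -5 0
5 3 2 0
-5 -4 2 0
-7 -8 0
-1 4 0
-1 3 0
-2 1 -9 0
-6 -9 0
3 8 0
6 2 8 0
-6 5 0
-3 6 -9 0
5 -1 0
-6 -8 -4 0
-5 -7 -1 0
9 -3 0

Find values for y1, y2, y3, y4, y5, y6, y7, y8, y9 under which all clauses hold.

Pure literal: y7 appears only negated; assign y7 = False.
Set y1 = False and propagate.
  then y3 is forced to False.
  then y8 is forced to True.
Try y2 = True.
  then y9 is forced to False.
  then y5 is forced to False.
  then y6 is forced to False.
y4 is now unconstrained; take y4 = False.
Every clause has at least one true literal under this assignment.

y1 = F  y2 = T  y3 = F  y4 = F  y5 = F  y6 = F  y7 = F  y8 = T  y9 = F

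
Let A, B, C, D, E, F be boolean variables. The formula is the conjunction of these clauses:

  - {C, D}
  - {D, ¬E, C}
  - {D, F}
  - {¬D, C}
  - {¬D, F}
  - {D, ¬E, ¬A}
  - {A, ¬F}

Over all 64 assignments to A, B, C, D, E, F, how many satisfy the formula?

6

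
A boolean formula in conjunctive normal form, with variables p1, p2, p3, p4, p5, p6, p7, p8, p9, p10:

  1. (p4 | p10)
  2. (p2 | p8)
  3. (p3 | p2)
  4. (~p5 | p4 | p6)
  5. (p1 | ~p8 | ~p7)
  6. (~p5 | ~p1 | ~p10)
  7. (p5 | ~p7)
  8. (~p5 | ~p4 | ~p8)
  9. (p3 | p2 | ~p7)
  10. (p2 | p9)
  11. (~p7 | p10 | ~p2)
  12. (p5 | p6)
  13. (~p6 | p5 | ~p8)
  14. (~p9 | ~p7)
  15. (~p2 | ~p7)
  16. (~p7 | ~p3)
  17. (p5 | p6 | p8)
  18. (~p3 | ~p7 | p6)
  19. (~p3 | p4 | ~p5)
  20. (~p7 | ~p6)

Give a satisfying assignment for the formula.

p1=True, p2=True, p3=False, p4=True, p5=False, p6=True, p7=False, p8=False, p9=False, p10=True

Check each clause:
  1. (p4 | p10) — p10 is true.
  2. (p8 | p2) — p2 is true.
  3. (p3 | p2) — p2 is true.
  4. (p4 | p6 | ~p5) — ~p5 is true.
  5. (~p7 | p1 | ~p8) — ~p8 is true.
  6. (~p1 | ~p10 | ~p5) — ~p5 is true.
  7. (~p7 | p5) — ~p7 is true.
  8. (~p4 | ~p8 | ~p5) — ~p8 is true.
  9. (~p7 | p3 | p2) — ~p7 is true.
  10. (p9 | p2) — p2 is true.
  11. (~p7 | ~p2 | p10) — ~p7 is true.
  12. (p5 | p6) — p6 is true.
  13. (~p6 | ~p8 | p5) — ~p8 is true.
  14. (~p9 | ~p7) — ~p7 is true.
  15. (~p2 | ~p7) — ~p7 is true.
  16. (~p3 | ~p7) — ~p7 is true.
  17. (p5 | p8 | p6) — p6 is true.
  18. (~p7 | ~p3 | p6) — ~p7 is true.
  19. (p4 | ~p3 | ~p5) — ~p5 is true.
  20. (~p6 | ~p7) — ~p7 is true.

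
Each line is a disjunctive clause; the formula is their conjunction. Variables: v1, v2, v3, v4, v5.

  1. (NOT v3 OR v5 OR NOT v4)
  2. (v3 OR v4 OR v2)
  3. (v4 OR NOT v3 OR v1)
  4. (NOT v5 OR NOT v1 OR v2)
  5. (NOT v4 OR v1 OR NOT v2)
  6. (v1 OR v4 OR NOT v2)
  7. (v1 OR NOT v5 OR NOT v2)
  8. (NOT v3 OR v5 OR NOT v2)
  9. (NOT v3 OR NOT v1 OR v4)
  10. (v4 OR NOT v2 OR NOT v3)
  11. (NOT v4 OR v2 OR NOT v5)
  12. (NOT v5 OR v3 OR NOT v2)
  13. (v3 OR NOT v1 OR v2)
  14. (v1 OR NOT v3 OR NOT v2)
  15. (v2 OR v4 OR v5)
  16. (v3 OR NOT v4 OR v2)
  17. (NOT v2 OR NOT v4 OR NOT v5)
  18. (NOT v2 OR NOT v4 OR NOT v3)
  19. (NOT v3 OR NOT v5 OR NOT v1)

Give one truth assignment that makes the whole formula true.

Try v1 = True.
Set v2 = True and propagate.
Set v3 = False and propagate.
  then v5 is forced to False.
v4 is now unconstrained; take v4 = False.
Every clause has at least one true literal under this assignment.

v1=True, v2=True, v3=False, v4=False, v5=False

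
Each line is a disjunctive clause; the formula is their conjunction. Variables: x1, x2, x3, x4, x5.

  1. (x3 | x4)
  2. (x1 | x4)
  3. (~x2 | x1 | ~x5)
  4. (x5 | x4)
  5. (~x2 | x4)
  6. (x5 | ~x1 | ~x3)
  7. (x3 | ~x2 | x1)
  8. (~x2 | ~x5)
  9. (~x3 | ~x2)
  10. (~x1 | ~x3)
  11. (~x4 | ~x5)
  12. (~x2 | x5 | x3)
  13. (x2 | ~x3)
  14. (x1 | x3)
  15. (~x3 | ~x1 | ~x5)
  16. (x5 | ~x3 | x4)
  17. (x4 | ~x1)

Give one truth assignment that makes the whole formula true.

Set x1 = True and propagate.
  then x3 is forced to False.
  then x4 is forced to True.
  then x5 is forced to False.
  then x2 is forced to False.

x1 = True, x2 = False, x3 = False, x4 = True, x5 = False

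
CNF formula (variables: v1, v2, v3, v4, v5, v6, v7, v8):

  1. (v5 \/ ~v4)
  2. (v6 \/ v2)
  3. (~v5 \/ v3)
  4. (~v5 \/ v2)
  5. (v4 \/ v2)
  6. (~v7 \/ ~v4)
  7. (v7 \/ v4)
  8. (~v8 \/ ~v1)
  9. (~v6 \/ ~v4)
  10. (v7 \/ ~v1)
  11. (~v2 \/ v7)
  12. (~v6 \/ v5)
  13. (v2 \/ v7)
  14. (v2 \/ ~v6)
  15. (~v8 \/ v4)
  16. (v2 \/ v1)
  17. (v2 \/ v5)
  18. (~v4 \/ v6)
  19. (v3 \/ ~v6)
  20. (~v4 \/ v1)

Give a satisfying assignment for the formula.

v1=0, v2=1, v3=1, v4=0, v5=1, v6=1, v7=1, v8=0

Check each clause:
  1. (~v4 \/ v5) — ~v4 is true.
  2. (v2 \/ v6) — v2 is true.
  3. (v3 \/ ~v5) — v3 is true.
  4. (~v5 \/ v2) — v2 is true.
  5. (v2 \/ v4) — v2 is true.
  6. (~v7 \/ ~v4) — ~v4 is true.
  7. (v7 \/ v4) — v7 is true.
  8. (~v1 \/ ~v8) — ~v8 is true.
  9. (~v4 \/ ~v6) — ~v4 is true.
  10. (~v1 \/ v7) — ~v1 is true.
  11. (v7 \/ ~v2) — v7 is true.
  12. (v5 \/ ~v6) — v5 is true.
  13. (v7 \/ v2) — v2 is true.
  14. (v2 \/ ~v6) — v2 is true.
  15. (v4 \/ ~v8) — ~v8 is true.
  16. (v2 \/ v1) — v2 is true.
  17. (v2 \/ v5) — v2 is true.
  18. (~v4 \/ v6) — ~v4 is true.
  19. (~v6 \/ v3) — v3 is true.
  20. (~v4 \/ v1) — ~v4 is true.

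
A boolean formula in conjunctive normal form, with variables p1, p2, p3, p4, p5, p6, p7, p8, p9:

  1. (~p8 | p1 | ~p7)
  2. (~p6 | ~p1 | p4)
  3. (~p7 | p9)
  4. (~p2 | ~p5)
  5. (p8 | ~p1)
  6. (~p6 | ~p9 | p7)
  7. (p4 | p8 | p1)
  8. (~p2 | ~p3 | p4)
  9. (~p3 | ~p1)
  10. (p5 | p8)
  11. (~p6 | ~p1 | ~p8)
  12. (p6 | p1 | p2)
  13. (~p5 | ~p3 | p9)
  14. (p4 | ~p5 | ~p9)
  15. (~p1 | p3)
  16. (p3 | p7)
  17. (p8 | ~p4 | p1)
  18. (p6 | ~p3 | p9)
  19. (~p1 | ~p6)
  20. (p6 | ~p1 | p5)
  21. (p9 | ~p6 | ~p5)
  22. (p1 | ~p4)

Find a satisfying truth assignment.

p1=F  p2=F  p3=T  p4=F  p5=F  p6=T  p7=F  p8=T  p9=F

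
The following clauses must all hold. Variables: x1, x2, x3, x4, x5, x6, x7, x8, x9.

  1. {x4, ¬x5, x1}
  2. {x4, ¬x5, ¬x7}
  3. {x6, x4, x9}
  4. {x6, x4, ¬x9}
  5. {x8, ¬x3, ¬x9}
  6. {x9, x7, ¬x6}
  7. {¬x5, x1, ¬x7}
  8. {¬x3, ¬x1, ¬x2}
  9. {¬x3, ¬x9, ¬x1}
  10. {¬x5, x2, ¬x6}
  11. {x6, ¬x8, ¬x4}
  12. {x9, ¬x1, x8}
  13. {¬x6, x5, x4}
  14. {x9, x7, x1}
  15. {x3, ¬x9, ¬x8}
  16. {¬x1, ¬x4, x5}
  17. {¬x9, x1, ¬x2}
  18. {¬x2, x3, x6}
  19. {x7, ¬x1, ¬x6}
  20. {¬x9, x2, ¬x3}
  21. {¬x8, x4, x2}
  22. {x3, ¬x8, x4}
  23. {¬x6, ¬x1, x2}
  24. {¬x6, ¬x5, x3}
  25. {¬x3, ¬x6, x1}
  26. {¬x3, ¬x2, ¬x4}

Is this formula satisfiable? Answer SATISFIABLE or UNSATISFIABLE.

SATISFIABLE

Branch on x1: take x1 = False.
Set x2 = False and propagate.
Set x3 = False and propagate.
For the remaining variables, x4 = True, x5 = False, x6 = False, x7 = True, x8 = False, x9 = False works.
Every clause has at least one true literal under this assignment.
So x1=0, x2=0, x3=0, x4=1, x5=0, x6=0, x7=1, x8=0, x9=0 is a satisfying assignment.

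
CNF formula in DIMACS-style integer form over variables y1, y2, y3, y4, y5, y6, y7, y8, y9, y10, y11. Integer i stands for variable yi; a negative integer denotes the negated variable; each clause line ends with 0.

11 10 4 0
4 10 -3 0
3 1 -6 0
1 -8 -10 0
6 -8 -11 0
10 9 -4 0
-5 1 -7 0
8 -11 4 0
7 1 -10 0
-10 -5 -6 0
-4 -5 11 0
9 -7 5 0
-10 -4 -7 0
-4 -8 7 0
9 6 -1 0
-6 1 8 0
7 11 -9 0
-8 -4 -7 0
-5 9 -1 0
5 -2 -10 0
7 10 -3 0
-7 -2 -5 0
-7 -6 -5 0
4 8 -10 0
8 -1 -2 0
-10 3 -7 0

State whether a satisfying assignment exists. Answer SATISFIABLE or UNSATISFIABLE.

SATISFIABLE

y2 occurs only negated in the remaining clauses — set y2 = False.
Branch on y1: take y1 = True.
Branch on y3: take y3 = True.
Set y4 = True and propagate.
The remaining clauses are satisfied by y5 = False, y6 = True, y7 = True, y8 = False, y9 = True, y10 = False, y11 = False.
So y1=T, y2=F, y3=T, y4=T, y5=F, y6=T, y7=T, y8=F, y9=T, y10=F, y11=F is a satisfying assignment.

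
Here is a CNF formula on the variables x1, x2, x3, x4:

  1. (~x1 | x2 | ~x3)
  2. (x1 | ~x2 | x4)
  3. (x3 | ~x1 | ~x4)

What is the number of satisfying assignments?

10

Case analysis on x1 and x2:
  x1=T, x2=T: remaining (x3,x4) ∈ {(F,F); (T,F); (T,T)} — 3.
  x1=T, x2=F: remaining (x3,x4) ∈ {(F,F)} — 1.
  x1=F, x2=T: remaining (x3,x4) ∈ {(F,T); (T,T)} — 2.
  x1=F, x2=F: remaining (x3,x4) ∈ {(F,F); (F,T); (T,F); (T,T)} — 4.
Total: 3 + 1 + 2 + 4 = 10.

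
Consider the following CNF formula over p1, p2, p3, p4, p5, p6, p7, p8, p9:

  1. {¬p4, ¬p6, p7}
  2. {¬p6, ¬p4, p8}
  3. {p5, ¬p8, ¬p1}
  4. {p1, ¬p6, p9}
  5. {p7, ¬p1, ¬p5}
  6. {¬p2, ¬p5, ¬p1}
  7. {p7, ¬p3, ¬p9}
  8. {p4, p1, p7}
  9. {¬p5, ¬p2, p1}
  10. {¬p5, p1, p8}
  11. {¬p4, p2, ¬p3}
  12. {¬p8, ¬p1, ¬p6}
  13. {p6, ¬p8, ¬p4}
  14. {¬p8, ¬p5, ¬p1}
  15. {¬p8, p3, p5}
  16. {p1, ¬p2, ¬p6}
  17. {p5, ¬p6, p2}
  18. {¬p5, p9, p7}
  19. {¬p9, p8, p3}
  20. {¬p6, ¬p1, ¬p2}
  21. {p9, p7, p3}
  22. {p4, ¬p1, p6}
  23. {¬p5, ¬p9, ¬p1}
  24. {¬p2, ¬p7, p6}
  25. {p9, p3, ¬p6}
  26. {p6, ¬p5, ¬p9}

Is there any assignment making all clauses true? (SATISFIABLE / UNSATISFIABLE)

SATISFIABLE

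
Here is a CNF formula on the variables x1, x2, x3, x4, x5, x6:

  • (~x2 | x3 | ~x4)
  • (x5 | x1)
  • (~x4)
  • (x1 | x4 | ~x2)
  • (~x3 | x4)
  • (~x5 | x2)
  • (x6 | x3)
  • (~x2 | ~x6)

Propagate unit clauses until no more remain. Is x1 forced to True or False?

Unit clause (~x4) sets x4 = False.
From (x4 | ~x3) and x4 = False: x3 = False.
(x3 | x6): since x3 = False, the clause reduces to (x6). x6 = True.
(~x6 | ~x2): since x6 = True, the clause reduces to (~x2). x2 = False.
From (~x5 | x2) and x2 = False: x5 = False.
(x1 | x5): since x5 = False, the clause reduces to (x1). x1 = True.

True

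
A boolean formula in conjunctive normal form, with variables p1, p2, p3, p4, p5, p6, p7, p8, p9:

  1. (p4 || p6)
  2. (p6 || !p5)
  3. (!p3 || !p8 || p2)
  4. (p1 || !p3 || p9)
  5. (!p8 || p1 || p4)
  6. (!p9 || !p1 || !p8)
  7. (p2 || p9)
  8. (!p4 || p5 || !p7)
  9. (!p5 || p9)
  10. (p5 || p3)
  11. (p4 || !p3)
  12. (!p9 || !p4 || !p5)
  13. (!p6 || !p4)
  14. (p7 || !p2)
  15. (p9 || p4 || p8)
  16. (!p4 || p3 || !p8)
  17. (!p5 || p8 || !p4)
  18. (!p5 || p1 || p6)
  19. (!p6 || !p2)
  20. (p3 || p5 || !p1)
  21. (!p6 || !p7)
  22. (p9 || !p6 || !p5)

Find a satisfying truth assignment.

p1 = F, p2 = F, p3 = F, p4 = F, p5 = T, p6 = T, p7 = F, p8 = F, p9 = T

Check each clause:
  1. (p6 || p4) — p6 is true.
  2. (p6 || !p5) — p6 is true.
  3. (!p3 || p2 || !p8) — !p8 is true.
  4. (!p3 || p9 || p1) — !p3 is true.
  5. (p4 || !p8 || p1) — !p8 is true.
  6. (!p9 || !p1 || !p8) — !p8 is true.
  7. (p9 || p2) — p9 is true.
  8. (!p7 || !p4 || p5) — !p7 is true.
  9. (p9 || !p5) — p9 is true.
  10. (p5 || p3) — p5 is true.
  11. (!p3 || p4) — !p3 is true.
  12. (!p4 || !p5 || !p9) — !p4 is true.
  13. (!p4 || !p6) — !p4 is true.
  14. (p7 || !p2) — !p2 is true.
  15. (p9 || p4 || p8) — p9 is true.
  16. (!p4 || !p8 || p3) — !p8 is true.
  17. (p8 || !p5 || !p4) — !p4 is true.
  18. (p6 || !p5 || p1) — p6 is true.
  19. (!p2 || !p6) — !p2 is true.
  20. (!p1 || p3 || p5) — p5 is true.
  21. (!p7 || !p6) — !p7 is true.
  22. (!p5 || !p6 || p9) — p9 is true.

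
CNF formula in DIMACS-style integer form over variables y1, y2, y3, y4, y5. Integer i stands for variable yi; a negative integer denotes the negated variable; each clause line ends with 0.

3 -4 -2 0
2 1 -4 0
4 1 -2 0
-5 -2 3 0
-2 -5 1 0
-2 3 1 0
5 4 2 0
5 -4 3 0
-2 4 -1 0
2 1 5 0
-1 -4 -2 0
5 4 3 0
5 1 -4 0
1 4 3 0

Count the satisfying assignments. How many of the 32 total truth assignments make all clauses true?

6

Satisfying assignments:
  y1=0 y2=0 y3=1 y4=0 y5=1
  y1=1 y2=0 y3=0 y4=0 y5=1
  y1=1 y2=0 y3=0 y4=1 y5=1
  y1=1 y2=0 y3=1 y4=0 y5=1
  y1=1 y2=0 y3=1 y4=1 y5=0
  y1=1 y2=0 y3=1 y4=1 y5=1
Count: 6.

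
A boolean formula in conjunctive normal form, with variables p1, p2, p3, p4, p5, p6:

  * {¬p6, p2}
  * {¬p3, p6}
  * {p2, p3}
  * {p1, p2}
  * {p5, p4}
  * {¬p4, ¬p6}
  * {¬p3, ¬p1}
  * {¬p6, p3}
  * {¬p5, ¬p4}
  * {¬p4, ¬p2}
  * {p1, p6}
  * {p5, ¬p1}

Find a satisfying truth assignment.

p1 = F, p2 = T, p3 = T, p4 = F, p5 = T, p6 = T

Check each clause:
  1. {p2, ¬p6} — p2 is true.
  2. {¬p3, p6} — p6 is true.
  3. {p2, p3} — p2 is true.
  4. {p1, p2} — p2 is true.
  5. {p5, p4} — p5 is true.
  6. {¬p6, ¬p4} — ¬p4 is true.
  7. {¬p3, ¬p1} — ¬p1 is true.
  8. {¬p6, p3} — p3 is true.
  9. {¬p4, ¬p5} — ¬p4 is true.
  10. {¬p2, ¬p4} — ¬p4 is true.
  11. {p1, p6} — p6 is true.
  12. {¬p1, p5} — p5 is true.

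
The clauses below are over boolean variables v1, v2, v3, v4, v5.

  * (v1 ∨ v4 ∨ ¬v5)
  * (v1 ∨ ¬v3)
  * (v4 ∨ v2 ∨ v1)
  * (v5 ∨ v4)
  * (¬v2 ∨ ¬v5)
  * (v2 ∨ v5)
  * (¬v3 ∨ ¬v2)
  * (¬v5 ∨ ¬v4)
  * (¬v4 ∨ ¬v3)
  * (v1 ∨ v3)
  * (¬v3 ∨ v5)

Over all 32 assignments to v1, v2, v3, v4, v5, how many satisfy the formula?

The models are:
  v1=1 v2=0 v3=0 v4=0 v5=1
  v1=1 v2=0 v3=1 v4=0 v5=1
  v1=1 v2=1 v3=0 v4=1 v5=0
Count: 3.

3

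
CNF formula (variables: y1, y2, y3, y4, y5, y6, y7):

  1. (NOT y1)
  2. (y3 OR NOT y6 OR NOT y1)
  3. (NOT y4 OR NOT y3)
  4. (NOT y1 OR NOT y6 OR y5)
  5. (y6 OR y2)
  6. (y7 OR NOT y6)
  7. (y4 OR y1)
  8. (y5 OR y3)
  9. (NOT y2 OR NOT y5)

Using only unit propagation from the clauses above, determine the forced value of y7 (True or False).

(NOT y1) stands alone — y1 = False.
In (y4 OR y1), y1 is now false; y4 must hold, so y4 = True.
(NOT y4 OR NOT y3) with y4 = True leaves only NOT y3, so y3 = False.
(y3 OR y5) with y3 = False leaves only y5, so y5 = True.
In (NOT y2 OR NOT y5), NOT y5 is now false; NOT y2 must hold, so y2 = False.
From (y6 OR y2) and y2 = False: y6 = True.
From (NOT y6 OR y7) and y6 = True: y7 = True.

True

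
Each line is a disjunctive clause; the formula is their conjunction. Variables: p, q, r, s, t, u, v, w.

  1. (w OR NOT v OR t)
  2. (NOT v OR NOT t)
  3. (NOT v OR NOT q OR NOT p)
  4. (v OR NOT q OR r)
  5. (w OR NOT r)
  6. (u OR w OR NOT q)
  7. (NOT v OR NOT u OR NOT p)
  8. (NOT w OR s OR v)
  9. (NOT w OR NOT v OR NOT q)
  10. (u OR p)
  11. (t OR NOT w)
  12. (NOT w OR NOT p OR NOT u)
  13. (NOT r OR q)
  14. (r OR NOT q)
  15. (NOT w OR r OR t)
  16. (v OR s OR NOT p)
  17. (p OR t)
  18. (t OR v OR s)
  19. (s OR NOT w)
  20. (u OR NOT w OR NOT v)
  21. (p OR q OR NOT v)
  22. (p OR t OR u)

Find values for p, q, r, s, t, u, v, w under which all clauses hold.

s occurs only positively in the remaining clauses — set s = True.
Branch on p: take p = True.
Branch on q: take q = False.
  then r is forced to False.
Set t = True and propagate.
  then v is forced to False.
For the remaining variables, u = False, w = False works.
Every clause has at least one true literal under this assignment.
Check each clause:
  1. (t OR NOT v OR w) — NOT v is true.
  2. (NOT t OR NOT v) — NOT v is true.
  3. (NOT v OR NOT q OR NOT p) — NOT v is true.
  4. (NOT q OR r OR v) — NOT q is true.
  5. (w OR NOT r) — NOT r is true.
  6. (u OR w OR NOT q) — NOT q is true.
  7. (NOT u OR NOT p OR NOT v) — NOT v is true.
  8. (s OR v OR NOT w) — NOT w is true.
  9. (NOT q OR NOT w OR NOT v) — NOT w is true.
  10. (u OR p) — p is true.
  11. (NOT w OR t) — NOT w is true.
  12. (NOT w OR NOT u OR NOT p) — NOT w is true.
  13. (q OR NOT r) — NOT r is true.
  14. (NOT q OR r) — NOT q is true.
  15. (NOT w OR r OR t) — NOT w is true.
  16. (v OR s OR NOT p) — s is true.
  17. (t OR p) — p is true.
  18. (v OR t OR s) — s is true.
  19. (NOT w OR s) — NOT w is true.
  20. (NOT v OR NOT w OR u) — NOT w is true.
  21. (NOT v OR q OR p) — p is true.
  22. (t OR p OR u) — p is true.

p = 1, q = 0, r = 0, s = 1, t = 1, u = 0, v = 0, w = 0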